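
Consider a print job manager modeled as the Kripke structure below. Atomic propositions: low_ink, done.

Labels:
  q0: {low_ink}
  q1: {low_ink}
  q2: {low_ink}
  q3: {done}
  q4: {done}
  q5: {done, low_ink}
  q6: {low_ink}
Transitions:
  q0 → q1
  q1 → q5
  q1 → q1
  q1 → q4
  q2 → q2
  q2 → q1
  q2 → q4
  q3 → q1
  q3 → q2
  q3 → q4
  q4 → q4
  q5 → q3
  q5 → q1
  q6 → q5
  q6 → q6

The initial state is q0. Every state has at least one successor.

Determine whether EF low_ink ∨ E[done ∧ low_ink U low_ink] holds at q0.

States satisfying low_ink: {q0, q1, q2, q5, q6}.
States satisfying EF low_ink: {q0, q1, q2, q3, q5, q6}.
States satisfying done ∧ low_ink: {q5}.
States satisfying E[done ∧ low_ink U low_ink]: {q0, q1, q2, q5, q6}.
States satisfying EF low_ink ∨ E[done ∧ low_ink U low_ink]: {q0, q1, q2, q3, q5, q6}.
q0 ∈ Sat(EF low_ink ∨ E[done ∧ low_ink U low_ink]).

Yes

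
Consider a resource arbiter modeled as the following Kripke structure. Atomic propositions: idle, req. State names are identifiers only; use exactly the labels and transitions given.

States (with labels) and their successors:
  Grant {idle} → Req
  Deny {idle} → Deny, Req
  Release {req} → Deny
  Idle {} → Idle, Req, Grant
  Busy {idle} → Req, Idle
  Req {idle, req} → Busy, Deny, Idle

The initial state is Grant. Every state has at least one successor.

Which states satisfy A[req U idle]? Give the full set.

States satisfying req: {Release, Req}.
States satisfying idle: {Grant, Deny, Busy, Req}.
States satisfying A[req U idle]: {Grant, Deny, Release, Busy, Req}.

{Grant, Deny, Release, Busy, Req}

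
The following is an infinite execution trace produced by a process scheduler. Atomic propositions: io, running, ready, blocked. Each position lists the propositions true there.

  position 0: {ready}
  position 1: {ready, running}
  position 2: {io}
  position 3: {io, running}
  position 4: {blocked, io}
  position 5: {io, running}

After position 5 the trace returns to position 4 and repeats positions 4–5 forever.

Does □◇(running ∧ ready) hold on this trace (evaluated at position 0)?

No

◇(running ∧ ready) must hold at every position from 0 onward. It fails at position 2, so □◇(running ∧ ready) is false.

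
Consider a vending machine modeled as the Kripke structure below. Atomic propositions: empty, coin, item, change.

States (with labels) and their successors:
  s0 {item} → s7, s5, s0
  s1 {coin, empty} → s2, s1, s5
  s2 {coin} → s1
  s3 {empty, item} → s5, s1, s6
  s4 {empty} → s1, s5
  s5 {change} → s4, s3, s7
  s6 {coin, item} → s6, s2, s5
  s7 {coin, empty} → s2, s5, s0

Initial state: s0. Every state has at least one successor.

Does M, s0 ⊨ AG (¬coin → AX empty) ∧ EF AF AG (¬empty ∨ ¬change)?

States satisfying ¬coin → AX empty: {s1, s2, s5, s6, s7}.
States satisfying AG (¬coin → AX empty): ∅.
States satisfying AF AG (¬empty ∨ ¬change): {s0, s1, s2, s3, s4, s5, s6, s7}.
States satisfying EF AF AG (¬empty ∨ ¬change): {s0, s1, s2, s3, s4, s5, s6, s7}.
States satisfying AG (¬coin → AX empty) ∧ EF AF AG (¬empty ∨ ¬change): ∅.
s0 ∉ Sat(AG (¬coin → AX empty) ∧ EF AF AG (¬empty ∨ ¬change)).

No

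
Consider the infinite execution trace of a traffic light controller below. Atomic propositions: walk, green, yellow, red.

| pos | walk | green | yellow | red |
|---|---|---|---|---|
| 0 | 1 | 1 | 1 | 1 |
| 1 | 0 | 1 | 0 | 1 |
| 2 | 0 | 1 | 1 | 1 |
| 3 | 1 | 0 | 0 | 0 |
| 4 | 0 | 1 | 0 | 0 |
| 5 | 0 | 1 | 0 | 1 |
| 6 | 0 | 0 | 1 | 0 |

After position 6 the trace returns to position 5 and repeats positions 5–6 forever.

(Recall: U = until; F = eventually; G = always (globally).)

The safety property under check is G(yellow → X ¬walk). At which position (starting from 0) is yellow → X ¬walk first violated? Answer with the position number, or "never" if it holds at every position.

Check yellow → X ¬walk at each position in order: 0 ✓, 1 ✓.
At position 2 the labels are {green, red, yellow} and the next position 3 has {walk}, so yellow → X ¬walk is false there. This is the first violation.

2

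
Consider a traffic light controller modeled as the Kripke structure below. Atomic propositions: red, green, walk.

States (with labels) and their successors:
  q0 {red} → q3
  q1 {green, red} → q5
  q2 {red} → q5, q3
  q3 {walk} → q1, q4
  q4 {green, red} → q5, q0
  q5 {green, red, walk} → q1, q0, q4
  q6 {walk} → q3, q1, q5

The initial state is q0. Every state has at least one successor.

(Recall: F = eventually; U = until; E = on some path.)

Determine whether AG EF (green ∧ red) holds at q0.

States satisfying EF (green ∧ red): {q0, q1, q2, q3, q4, q5, q6}.
States satisfying AG EF (green ∧ red): {q0, q1, q2, q3, q4, q5, q6}.
Every state reachable from q0 satisfies EF (green ∧ red).
q0 ∈ Sat(AG EF (green ∧ red)).

Satisfied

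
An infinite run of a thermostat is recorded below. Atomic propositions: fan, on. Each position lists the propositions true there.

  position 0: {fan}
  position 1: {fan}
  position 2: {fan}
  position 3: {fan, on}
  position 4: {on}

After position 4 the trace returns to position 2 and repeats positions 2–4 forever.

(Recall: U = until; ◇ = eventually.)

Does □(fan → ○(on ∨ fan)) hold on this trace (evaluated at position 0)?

fan → ○(on ∨ fan) holds at every position 0..4, and those are all positions ever visited, so □(fan → ○(on ∨ fan)) holds.
Positions where fan holds: 0, 1, 2, 3.
Check ○(on ∨ fan) at each: 0→ok, 1→ok, 2→ok, 3→ok.

Holds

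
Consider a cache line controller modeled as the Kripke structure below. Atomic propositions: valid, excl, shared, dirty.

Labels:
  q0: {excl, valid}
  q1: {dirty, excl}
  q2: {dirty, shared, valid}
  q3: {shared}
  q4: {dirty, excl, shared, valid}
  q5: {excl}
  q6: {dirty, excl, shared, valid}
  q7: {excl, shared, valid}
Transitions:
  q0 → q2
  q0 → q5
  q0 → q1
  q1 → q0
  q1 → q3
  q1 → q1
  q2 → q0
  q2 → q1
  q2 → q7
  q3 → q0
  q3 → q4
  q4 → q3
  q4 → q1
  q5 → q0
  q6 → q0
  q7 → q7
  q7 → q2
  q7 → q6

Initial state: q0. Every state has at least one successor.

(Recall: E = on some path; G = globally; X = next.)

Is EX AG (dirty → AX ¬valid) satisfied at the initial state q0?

No

States satisfying AG (dirty → AX ¬valid): ∅.
States satisfying EX AG (dirty → AX ¬valid): ∅.
No suitable path/successor from q0 witnesses the formula.
q0 ∉ Sat(EX AG (dirty → AX ¬valid)).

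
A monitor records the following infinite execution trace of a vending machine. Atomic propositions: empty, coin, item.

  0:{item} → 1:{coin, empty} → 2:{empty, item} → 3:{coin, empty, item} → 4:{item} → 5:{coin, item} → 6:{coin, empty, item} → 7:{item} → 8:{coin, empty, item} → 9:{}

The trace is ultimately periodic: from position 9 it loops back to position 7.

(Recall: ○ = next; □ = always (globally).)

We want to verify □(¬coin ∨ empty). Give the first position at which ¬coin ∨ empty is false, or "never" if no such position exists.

5

Check ¬coin ∨ empty at each position in order: 0 ✓, 1 ✓, 2 ✓, 3 ✓, 4 ✓.
At position 5 the labels are {coin, item}, so ¬coin ∨ empty is false there. This is the first violation.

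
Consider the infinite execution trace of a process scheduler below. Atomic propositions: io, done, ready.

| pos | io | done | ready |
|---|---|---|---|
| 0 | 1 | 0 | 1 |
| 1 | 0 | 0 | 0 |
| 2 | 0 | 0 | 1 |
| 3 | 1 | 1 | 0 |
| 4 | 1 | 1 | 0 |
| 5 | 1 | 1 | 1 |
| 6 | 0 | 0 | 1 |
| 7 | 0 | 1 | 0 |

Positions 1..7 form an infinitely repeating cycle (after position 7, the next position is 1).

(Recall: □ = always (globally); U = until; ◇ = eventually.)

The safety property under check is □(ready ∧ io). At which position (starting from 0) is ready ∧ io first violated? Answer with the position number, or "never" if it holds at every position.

Check ready ∧ io at each position in order: 0 ✓.
At position 1 the labels are {}, so ready ∧ io is false there. This is the first violation.

1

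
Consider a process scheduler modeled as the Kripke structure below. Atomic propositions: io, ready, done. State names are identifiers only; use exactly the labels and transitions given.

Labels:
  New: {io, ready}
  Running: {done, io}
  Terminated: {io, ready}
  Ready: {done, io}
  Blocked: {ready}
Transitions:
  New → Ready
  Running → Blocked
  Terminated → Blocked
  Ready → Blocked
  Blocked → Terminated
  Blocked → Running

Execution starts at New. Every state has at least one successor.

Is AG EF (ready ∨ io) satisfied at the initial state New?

States satisfying EF (ready ∨ io): {New, Running, Terminated, Ready, Blocked}.
States satisfying AG EF (ready ∨ io): {New, Running, Terminated, Ready, Blocked}.
Every state reachable from New satisfies EF (ready ∨ io).
New ∈ Sat(AG EF (ready ∨ io)).

Yes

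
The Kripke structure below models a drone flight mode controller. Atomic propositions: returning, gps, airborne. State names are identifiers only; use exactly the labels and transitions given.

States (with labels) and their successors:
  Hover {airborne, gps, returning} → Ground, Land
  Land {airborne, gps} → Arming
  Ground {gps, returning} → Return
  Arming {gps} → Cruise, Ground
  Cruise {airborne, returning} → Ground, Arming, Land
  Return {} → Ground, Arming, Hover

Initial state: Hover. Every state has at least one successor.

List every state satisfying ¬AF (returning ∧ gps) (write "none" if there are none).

States satisfying returning ∧ gps: {Hover, Ground}.
States satisfying AF (returning ∧ gps): {Hover, Ground}.
States satisfying ¬AF (returning ∧ gps): {Land, Arming, Cruise, Return}.

{Land, Arming, Cruise, Return}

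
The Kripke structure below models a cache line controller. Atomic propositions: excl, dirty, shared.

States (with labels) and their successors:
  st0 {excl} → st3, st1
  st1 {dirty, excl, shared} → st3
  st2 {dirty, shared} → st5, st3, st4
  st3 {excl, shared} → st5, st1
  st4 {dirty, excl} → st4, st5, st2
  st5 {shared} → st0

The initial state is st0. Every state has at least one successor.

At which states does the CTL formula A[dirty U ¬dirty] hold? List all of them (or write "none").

{st0, st1, st3, st5}

States satisfying dirty: {st1, st2, st4}.
States satisfying ¬dirty: {st0, st3, st5}.
States satisfying A[dirty U ¬dirty]: {st0, st1, st3, st5}.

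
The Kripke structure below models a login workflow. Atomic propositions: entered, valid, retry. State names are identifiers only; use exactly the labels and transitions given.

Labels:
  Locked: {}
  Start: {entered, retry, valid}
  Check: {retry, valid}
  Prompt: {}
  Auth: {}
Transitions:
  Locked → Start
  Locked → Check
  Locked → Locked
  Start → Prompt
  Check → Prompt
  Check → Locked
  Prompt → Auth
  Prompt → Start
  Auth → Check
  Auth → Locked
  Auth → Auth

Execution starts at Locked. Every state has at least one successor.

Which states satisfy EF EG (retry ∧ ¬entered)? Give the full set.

States satisfying EG (retry ∧ ¬entered): ∅.
States satisfying EF EG (retry ∧ ¬entered): ∅.

none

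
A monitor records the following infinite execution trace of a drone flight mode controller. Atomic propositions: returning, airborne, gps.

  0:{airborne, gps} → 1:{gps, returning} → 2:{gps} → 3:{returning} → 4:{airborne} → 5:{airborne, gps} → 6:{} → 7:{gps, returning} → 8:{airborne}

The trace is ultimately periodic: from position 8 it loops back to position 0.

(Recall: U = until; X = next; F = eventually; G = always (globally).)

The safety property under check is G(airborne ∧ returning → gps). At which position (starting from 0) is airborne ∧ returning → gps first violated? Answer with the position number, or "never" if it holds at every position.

never

airborne ∧ returning → gps holds at every position 0..8, and those are all the positions the trace ever visits, so the invariant G(airborne ∧ returning → gps) is never violated.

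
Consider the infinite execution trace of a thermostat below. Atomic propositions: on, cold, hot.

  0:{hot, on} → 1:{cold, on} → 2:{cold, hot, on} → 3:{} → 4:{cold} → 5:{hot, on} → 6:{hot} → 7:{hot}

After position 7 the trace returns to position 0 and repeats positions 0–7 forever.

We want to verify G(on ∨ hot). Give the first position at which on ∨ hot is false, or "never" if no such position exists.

3

Check on ∨ hot at each position in order: 0 ✓, 1 ✓, 2 ✓.
At position 3 the labels are {}, so on ∨ hot is false there. This is the first violation.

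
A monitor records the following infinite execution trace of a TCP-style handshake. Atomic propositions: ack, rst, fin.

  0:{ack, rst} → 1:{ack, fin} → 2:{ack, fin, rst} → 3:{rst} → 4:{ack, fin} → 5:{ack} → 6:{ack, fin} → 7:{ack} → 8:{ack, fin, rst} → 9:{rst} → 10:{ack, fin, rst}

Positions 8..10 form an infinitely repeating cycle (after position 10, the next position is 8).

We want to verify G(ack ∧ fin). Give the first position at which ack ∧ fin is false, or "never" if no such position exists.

At position 0 the labels are {ack, rst}, so ack ∧ fin is false there. This is the first violation.

0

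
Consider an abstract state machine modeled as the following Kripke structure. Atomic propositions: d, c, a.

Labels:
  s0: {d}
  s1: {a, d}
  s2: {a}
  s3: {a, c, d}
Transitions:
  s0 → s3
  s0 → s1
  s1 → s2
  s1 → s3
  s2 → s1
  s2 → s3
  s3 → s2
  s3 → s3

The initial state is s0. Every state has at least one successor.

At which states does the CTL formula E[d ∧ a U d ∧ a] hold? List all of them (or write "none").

States satisfying d ∧ a: {s1, s3}.
States satisfying E[d ∧ a U d ∧ a]: {s1, s3}.

{s1, s3}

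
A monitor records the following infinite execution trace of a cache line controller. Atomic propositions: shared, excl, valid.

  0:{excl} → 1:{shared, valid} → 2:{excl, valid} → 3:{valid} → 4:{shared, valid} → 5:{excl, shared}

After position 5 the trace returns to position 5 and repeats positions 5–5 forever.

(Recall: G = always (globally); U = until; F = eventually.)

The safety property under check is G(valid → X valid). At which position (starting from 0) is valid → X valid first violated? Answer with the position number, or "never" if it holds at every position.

4

Check valid → X valid at each position in order: 0 ✓, 1 ✓, 2 ✓, 3 ✓.
At position 4 the labels are {shared, valid} and the next position 5 has {excl, shared}, so valid → X valid is false there. This is the first violation.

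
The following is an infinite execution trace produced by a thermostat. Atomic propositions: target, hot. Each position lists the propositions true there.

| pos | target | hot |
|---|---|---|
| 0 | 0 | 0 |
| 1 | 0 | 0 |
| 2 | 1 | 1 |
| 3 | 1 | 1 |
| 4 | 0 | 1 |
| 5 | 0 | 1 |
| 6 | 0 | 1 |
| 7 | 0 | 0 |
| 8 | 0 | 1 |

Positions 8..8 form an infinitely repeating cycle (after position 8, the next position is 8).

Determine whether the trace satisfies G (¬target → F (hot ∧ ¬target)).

¬target → F (hot ∧ ¬target) holds at every position 0..8, and those are all positions ever visited, so G (¬target → F (hot ∧ ¬target)) holds.
Positions where ¬target holds: 0, 1, 4, 5, 6, 7, 8.
Check F (hot ∧ ¬target) at each: 0→ok, 1→ok, 4→ok, 5→ok, 6→ok, 7→ok, 8→ok.

Yes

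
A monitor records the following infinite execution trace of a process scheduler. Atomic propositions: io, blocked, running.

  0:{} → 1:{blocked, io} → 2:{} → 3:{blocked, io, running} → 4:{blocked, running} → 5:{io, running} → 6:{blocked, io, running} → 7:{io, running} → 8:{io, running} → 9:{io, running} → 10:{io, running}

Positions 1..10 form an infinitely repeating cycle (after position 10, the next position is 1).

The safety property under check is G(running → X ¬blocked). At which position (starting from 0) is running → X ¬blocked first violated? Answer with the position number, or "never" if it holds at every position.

Check running → X ¬blocked at each position in order: 0 ✓, 1 ✓, 2 ✓.
At position 3 the labels are {blocked, io, running} and the next position 4 has {blocked, running}, so running → X ¬blocked is false there. This is the first violation.

3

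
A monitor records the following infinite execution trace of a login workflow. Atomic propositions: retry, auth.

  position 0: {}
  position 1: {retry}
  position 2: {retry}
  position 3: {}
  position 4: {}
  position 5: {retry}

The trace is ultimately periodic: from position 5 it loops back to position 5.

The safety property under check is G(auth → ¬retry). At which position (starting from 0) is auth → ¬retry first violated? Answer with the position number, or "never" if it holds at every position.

auth → ¬retry holds at every position 0..5, and those are all the positions the trace ever visits, so the invariant G(auth → ¬retry) is never violated.

never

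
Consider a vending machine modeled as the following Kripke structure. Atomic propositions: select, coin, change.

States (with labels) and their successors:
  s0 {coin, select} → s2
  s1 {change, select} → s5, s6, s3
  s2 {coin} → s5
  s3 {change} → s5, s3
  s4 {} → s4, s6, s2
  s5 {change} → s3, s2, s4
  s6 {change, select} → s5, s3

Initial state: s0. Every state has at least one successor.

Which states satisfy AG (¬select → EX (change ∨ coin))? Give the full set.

{s0, s1, s2, s3, s4, s5, s6}

States satisfying ¬select → EX (change ∨ coin): {s0, s1, s2, s3, s4, s5, s6}.
States satisfying AG (¬select → EX (change ∨ coin)): {s0, s1, s2, s3, s4, s5, s6}.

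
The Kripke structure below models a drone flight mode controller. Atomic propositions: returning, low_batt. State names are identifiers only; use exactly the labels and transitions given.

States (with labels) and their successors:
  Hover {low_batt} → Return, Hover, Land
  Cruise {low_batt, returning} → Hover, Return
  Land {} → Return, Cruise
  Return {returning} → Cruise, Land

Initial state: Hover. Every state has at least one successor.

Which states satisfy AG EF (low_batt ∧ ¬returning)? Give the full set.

States satisfying EF (low_batt ∧ ¬returning): {Hover, Cruise, Land, Return}.
States satisfying AG EF (low_batt ∧ ¬returning): {Hover, Cruise, Land, Return}.

{Hover, Cruise, Land, Return}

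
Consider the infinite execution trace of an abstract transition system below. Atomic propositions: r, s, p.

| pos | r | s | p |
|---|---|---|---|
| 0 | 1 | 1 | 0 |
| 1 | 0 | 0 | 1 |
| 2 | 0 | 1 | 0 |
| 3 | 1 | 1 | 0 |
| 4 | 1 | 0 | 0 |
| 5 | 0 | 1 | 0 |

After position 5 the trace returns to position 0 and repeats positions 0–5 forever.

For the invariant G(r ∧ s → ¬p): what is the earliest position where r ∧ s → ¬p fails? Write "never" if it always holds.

never

r ∧ s → ¬p holds at every position 0..5, and those are all the positions the trace ever visits, so the invariant G(r ∧ s → ¬p) is never violated.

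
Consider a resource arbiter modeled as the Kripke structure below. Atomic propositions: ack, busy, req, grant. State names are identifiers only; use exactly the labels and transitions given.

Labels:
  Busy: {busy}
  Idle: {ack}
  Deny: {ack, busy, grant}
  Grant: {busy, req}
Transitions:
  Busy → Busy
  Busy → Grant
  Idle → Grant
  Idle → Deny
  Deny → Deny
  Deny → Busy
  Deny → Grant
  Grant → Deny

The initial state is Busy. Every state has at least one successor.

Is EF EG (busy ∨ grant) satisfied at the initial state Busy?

Yes

States satisfying EG (busy ∨ grant): {Busy, Deny, Grant}.
States satisfying EF EG (busy ∨ grant): {Busy, Idle, Deny, Grant}.
Some path from Busy reaches a state where EG (busy ∨ grant) holds.
Busy ∈ Sat(EF EG (busy ∨ grant)).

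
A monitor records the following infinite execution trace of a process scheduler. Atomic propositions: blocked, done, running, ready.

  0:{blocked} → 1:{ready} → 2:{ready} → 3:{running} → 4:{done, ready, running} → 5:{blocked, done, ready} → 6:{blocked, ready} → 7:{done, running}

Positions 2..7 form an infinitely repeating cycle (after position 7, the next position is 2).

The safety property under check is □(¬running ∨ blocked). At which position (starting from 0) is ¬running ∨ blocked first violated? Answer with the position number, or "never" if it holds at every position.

Check ¬running ∨ blocked at each position in order: 0 ✓, 1 ✓, 2 ✓.
At position 3 the labels are {running}, so ¬running ∨ blocked is false there. This is the first violation.

3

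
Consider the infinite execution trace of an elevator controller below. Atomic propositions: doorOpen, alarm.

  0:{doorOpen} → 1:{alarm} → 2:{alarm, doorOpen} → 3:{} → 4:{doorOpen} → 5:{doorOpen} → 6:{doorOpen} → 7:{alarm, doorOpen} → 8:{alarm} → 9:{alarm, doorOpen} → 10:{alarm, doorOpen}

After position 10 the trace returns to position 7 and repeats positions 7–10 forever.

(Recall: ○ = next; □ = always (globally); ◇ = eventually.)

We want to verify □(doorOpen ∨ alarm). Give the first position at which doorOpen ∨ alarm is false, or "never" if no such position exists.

3

Check doorOpen ∨ alarm at each position in order: 0 ✓, 1 ✓, 2 ✓.
At position 3 the labels are {}, so doorOpen ∨ alarm is false there. This is the first violation.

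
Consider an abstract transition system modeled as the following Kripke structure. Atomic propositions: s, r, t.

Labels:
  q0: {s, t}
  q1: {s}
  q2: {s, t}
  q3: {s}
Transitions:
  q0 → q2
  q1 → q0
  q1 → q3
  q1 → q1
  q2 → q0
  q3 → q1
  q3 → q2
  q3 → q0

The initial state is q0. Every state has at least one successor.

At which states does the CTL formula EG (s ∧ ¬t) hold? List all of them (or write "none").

{q1, q3}

States satisfying s ∧ ¬t: {q1, q3}.
States satisfying EG (s ∧ ¬t): {q1, q3}.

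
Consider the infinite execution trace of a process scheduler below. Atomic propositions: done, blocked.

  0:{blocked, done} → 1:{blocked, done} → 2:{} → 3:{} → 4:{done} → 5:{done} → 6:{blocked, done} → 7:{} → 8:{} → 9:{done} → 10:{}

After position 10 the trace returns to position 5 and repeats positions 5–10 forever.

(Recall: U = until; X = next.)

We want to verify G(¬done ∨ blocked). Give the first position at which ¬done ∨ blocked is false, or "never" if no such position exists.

4

Check ¬done ∨ blocked at each position in order: 0 ✓, 1 ✓, 2 ✓, 3 ✓.
At position 4 the labels are {done}, so ¬done ∨ blocked is false there. This is the first violation.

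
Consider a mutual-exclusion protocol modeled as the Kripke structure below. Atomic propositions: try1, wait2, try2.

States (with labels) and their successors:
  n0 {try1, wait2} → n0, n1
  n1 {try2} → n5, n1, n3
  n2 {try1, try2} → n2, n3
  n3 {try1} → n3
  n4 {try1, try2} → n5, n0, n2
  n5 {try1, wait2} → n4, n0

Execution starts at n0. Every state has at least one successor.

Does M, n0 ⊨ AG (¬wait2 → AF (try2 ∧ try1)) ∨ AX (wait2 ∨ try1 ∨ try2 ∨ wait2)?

States satisfying ¬wait2 → AF (try2 ∧ try1): {n0, n2, n4, n5}.
States satisfying AG (¬wait2 → AF (try2 ∧ try1)): ∅.
States satisfying wait2 ∨ try1 ∨ try2 ∨ wait2: {n0, n1, n2, n3, n4, n5}.
States satisfying AX (wait2 ∨ try1 ∨ try2 ∨ wait2): {n0, n1, n2, n3, n4, n5}.
States satisfying AG (¬wait2 → AF (try2 ∧ try1)) ∨ AX (wait2 ∨ try1 ∨ try2 ∨ wait2): {n0, n1, n2, n3, n4, n5}.
n0 ∈ Sat(AG (¬wait2 → AF (try2 ∧ try1)) ∨ AX (wait2 ∨ try1 ∨ try2 ∨ wait2)).

Satisfied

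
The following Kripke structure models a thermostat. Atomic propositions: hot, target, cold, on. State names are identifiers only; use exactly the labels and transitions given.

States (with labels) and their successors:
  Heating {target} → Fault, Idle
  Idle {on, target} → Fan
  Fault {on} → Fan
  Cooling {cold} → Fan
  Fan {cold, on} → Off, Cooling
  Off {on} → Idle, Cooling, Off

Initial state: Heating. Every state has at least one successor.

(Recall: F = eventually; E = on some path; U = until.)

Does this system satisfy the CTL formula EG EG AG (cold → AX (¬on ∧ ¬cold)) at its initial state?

Violated

States satisfying EG AG (cold → AX (¬on ∧ ¬cold)): ∅.
States satisfying EG EG AG (cold → AX (¬on ∧ ¬cold)): ∅.
No suitable path/successor from Heating witnesses the formula.
Heating ∉ Sat(EG EG AG (cold → AX (¬on ∧ ¬cold))).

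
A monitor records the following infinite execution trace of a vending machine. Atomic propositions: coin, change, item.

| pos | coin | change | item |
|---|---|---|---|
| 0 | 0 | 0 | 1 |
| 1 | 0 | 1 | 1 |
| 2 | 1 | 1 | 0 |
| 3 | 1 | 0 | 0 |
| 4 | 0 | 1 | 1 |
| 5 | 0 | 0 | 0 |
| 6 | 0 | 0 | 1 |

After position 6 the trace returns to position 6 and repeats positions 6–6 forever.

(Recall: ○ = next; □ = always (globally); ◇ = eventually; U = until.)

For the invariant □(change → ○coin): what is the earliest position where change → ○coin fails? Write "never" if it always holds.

4

Check change → ○coin at each position in order: 0 ✓, 1 ✓, 2 ✓, 3 ✓.
At position 4 the labels are {change, item} and the next position 5 has {}, so change → ○coin is false there. This is the first violation.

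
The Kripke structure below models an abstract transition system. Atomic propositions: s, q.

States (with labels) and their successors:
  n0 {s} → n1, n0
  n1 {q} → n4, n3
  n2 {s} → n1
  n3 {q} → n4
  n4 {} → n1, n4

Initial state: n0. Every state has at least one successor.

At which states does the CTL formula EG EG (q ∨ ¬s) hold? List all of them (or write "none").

{n1, n3, n4}

States satisfying EG (q ∨ ¬s): {n1, n3, n4}.
States satisfying EG EG (q ∨ ¬s): {n1, n3, n4}.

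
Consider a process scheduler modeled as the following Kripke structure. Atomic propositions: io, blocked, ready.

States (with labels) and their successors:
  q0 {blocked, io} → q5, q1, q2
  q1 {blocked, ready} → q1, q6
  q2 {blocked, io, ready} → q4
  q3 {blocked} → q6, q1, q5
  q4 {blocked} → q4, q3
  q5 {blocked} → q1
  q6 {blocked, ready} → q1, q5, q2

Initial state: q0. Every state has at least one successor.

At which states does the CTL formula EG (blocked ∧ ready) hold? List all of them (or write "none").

{q1, q6}

States satisfying blocked ∧ ready: {q1, q2, q6}.
States satisfying EG (blocked ∧ ready): {q1, q6}.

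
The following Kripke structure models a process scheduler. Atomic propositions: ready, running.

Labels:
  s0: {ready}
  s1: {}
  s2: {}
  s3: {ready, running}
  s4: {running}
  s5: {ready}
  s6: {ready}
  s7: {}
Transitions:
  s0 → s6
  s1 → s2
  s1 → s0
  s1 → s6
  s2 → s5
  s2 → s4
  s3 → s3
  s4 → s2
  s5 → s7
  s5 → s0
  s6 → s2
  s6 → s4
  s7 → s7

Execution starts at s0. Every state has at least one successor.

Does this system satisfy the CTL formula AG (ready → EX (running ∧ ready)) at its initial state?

States satisfying ready → EX (running ∧ ready): {s1, s2, s3, s4, s7}.
States satisfying AG (ready → EX (running ∧ ready)): {s3, s7}.
s0 is reachable from s0 and violates ready → EX (running ∧ ready), so AG fails at s0.
s0 ∉ Sat(AG (ready → EX (running ∧ ready))).

No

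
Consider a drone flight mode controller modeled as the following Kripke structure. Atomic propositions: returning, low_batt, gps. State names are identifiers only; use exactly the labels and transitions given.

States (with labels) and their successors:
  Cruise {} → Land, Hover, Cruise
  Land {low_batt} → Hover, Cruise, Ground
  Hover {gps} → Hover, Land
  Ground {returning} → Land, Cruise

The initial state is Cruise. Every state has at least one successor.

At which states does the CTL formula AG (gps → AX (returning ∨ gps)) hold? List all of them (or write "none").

States satisfying gps → AX (returning ∨ gps): {Cruise, Land, Ground}.
States satisfying AG (gps → AX (returning ∨ gps)): ∅.

none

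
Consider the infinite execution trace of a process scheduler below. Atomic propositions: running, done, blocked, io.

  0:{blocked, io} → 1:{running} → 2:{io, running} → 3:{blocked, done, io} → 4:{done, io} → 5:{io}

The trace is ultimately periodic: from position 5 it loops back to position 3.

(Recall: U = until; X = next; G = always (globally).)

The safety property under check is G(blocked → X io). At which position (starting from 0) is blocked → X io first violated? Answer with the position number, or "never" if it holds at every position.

0

At position 0 the labels are {blocked, io} and the next position 1 has {running}, so blocked → X io is false there. This is the first violation.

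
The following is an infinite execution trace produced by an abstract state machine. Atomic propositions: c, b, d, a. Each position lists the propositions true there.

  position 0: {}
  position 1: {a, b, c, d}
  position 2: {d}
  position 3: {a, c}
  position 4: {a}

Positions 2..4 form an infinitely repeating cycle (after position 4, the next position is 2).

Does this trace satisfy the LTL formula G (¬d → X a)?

Violated

¬d → X a must hold at every position from 0 onward. It fails at position 4, so G (¬d → X a) is false.
Positions where ¬d holds: 0, 3, 4.
Check X a at each: 0→ok, 3→ok, 4→fails.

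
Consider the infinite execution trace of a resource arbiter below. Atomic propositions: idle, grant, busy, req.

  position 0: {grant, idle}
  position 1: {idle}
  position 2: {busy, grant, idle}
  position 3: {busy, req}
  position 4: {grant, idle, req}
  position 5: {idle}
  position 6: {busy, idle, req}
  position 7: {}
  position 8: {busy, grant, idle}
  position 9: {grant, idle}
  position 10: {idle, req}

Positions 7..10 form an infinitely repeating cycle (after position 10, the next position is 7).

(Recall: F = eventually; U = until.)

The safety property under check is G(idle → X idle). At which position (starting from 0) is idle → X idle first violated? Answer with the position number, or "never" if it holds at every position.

2

Check idle → X idle at each position in order: 0 ✓, 1 ✓.
At position 2 the labels are {busy, grant, idle} and the next position 3 has {busy, req}, so idle → X idle is false there. This is the first violation.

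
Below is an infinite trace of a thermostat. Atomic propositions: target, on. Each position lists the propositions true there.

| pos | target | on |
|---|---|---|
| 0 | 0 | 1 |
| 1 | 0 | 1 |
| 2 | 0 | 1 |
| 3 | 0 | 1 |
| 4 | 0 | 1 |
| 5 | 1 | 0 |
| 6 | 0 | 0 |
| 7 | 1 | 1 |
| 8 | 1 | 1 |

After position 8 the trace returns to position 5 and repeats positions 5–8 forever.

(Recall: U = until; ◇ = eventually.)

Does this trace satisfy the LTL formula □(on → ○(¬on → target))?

Yes

on → ○(¬on → target) holds at every position 0..8, and those are all positions ever visited, so □(on → ○(¬on → target)) holds.
Positions where on holds: 0, 1, 2, 3, 4, 7, 8.
Check ○(¬on → target) at each: 0→ok, 1→ok, 2→ok, 3→ok, 4→ok, 7→ok, 8→ok.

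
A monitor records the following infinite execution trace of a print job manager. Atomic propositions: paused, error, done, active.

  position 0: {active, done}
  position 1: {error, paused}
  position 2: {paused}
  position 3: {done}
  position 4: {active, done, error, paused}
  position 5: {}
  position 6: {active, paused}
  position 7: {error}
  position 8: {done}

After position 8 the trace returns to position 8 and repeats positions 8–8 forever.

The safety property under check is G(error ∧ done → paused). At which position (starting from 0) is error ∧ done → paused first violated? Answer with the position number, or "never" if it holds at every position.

error ∧ done → paused holds at every position 0..8, and those are all the positions the trace ever visits, so the invariant G(error ∧ done → paused) is never violated.

never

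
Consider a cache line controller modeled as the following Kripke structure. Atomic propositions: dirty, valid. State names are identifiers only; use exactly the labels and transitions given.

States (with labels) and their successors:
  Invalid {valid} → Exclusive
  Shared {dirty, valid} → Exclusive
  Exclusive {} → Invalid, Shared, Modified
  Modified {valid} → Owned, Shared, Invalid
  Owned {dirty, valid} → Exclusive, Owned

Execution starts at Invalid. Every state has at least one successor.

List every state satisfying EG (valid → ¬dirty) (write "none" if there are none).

{Invalid, Exclusive, Modified}

States satisfying valid → ¬dirty: {Invalid, Exclusive, Modified}.
States satisfying EG (valid → ¬dirty): {Invalid, Exclusive, Modified}.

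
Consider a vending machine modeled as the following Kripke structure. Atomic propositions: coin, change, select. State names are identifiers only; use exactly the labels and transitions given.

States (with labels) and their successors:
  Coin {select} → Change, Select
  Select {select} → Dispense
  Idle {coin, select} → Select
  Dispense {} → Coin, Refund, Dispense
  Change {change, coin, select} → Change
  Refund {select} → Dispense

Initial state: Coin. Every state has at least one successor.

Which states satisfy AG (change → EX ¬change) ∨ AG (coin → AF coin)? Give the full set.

States satisfying change → EX ¬change: {Coin, Select, Idle, Dispense, Refund}.
States satisfying AG (change → EX ¬change): ∅.
States satisfying coin → AF coin: {Coin, Select, Idle, Dispense, Change, Refund}.
States satisfying AG (coin → AF coin): {Coin, Select, Idle, Dispense, Change, Refund}.
States satisfying AG (change → EX ¬change) ∨ AG (coin → AF coin): {Coin, Select, Idle, Dispense, Change, Refund}.

{Coin, Select, Idle, Dispense, Change, Refund}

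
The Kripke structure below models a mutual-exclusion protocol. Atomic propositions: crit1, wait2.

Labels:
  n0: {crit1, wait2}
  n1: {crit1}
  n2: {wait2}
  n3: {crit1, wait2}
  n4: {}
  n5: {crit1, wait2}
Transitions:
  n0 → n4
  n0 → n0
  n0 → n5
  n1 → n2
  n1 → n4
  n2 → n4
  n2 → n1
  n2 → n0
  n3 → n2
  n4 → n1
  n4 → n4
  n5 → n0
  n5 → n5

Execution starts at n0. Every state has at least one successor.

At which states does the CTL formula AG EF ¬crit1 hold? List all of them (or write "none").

States satisfying EF ¬crit1: {n0, n1, n2, n3, n4, n5}.
States satisfying AG EF ¬crit1: {n0, n1, n2, n3, n4, n5}.

{n0, n1, n2, n3, n4, n5}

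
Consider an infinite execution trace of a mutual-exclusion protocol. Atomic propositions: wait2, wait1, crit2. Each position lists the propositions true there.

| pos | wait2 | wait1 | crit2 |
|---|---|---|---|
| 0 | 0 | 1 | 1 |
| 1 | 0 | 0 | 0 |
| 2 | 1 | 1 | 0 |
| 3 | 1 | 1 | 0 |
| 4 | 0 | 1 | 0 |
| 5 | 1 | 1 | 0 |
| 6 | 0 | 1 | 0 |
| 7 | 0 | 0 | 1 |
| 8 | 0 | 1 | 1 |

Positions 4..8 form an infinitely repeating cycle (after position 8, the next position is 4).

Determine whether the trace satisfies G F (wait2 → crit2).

F (wait2 → crit2) holds at every position 0..8, and those are all positions ever visited, so G F (wait2 → crit2) holds.

Holds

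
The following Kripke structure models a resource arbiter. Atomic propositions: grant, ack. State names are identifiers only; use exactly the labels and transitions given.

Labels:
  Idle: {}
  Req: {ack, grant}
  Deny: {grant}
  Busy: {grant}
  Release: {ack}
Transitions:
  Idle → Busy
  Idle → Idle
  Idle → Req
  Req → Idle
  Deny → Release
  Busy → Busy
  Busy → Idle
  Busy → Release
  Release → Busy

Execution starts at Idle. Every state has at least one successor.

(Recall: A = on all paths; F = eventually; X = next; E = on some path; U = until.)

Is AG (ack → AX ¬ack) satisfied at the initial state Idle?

Holds

States satisfying ack → AX ¬ack: {Idle, Req, Deny, Busy, Release}.
States satisfying AG (ack → AX ¬ack): {Idle, Req, Deny, Busy, Release}.
Every state reachable from Idle satisfies ack → AX ¬ack.
Idle ∈ Sat(AG (ack → AX ¬ack)).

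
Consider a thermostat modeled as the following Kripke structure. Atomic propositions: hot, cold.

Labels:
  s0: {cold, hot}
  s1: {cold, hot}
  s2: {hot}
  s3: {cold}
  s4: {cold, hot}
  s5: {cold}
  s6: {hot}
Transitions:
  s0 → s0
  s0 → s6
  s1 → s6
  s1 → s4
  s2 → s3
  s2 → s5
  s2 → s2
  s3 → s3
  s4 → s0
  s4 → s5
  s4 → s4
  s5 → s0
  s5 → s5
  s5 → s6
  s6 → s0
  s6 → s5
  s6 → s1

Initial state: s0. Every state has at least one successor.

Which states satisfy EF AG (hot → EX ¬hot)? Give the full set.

{s2, s3}

States satisfying AG (hot → EX ¬hot): {s3}.
States satisfying EF AG (hot → EX ¬hot): {s2, s3}.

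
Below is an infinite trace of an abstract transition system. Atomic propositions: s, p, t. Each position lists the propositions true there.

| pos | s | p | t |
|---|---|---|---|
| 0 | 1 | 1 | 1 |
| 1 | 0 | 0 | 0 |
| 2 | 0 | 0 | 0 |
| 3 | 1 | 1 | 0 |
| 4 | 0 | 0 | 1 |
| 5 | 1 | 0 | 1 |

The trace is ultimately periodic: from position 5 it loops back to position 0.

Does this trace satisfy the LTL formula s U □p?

Walking from position 0: at position 1, □p has not yet held and s fails, so s U □p is false.

Violated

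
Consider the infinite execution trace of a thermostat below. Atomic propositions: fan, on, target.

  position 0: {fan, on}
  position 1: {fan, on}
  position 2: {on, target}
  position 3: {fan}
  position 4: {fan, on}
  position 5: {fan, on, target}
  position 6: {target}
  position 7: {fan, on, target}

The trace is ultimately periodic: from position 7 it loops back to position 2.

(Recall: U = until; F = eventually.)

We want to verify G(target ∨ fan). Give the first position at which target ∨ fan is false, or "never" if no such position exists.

target ∨ fan holds at every position 0..7, and those are all the positions the trace ever visits, so the invariant G(target ∨ fan) is never violated.

never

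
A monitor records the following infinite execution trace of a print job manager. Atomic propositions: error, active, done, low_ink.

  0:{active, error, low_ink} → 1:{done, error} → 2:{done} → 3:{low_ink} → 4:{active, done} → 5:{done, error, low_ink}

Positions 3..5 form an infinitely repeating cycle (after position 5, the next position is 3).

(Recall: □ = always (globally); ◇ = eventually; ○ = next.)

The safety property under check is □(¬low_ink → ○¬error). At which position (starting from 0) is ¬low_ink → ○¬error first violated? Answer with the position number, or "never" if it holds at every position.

Check ¬low_ink → ○¬error at each position in order: 0 ✓, 1 ✓, 2 ✓, 3 ✓.
At position 4 the labels are {active, done} and the next position 5 has {done, error, low_ink}, so ¬low_ink → ○¬error is false there. This is the first violation.

4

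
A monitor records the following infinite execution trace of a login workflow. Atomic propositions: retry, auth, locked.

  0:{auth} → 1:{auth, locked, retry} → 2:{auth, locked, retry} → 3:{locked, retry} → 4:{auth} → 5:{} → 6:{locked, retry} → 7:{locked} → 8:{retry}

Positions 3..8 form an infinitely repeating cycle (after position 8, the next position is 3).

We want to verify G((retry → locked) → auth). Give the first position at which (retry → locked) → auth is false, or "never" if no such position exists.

3

Check (retry → locked) → auth at each position in order: 0 ✓, 1 ✓, 2 ✓.
At position 3 the labels are {locked, retry}, so (retry → locked) → auth is false there. This is the first violation.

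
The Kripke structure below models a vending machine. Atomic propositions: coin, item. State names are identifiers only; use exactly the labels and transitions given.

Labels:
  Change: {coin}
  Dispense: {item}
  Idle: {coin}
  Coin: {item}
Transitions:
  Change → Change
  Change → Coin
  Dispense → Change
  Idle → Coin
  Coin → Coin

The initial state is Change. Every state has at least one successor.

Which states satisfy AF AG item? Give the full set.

{Idle, Coin}

States satisfying AG item: {Coin}.
States satisfying AF AG item: {Idle, Coin}.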